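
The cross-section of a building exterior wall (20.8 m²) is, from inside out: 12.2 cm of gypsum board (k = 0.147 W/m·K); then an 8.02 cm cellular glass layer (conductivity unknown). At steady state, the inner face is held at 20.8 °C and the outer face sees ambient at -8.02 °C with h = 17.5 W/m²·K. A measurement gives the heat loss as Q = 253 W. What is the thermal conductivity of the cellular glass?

ΣR = ΔT/Q = |20.8 − -8.02|/253 = 0.1139 K/W
Known resistances:
  R_gypsum board = L/(kA) = 0.122/(0.147·20.8) = 0.03990 K/W
  R_conv,out = 1/(hA) = 1/(17.5·20.8) = 0.002747 K/W
R_cellular glass = ΣR − ΣR_known = 0.1139 − 0.04265 = 0.07125 K/W
L/(kA) = 0.07125 ⇒ k = 0.0802/(0.07125·20.8) = 0.0541 W/m·K

k = 0.0541 W/m·K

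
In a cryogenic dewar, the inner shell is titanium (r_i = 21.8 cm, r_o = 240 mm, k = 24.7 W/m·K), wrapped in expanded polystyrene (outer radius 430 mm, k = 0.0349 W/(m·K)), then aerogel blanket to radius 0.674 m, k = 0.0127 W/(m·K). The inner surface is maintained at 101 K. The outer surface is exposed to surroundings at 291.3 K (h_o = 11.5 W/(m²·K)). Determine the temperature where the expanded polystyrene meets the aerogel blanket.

Treat each layer as a resistance in series:
  R_titanium = (1/0.218 − 1/0.240)/(4πk) = 0.4205/(4π·24.7) = 0.001355 K/W
  R_expanded polystyrene = (1/0.240 − 1/0.430)/(4πk) = 1.841/(4π·0.0349) = 4.198 K/W
  R_aerogel blanket = (1/0.430 − 1/0.674)/(4πk) = 0.8419/(4π·0.0127) = 5.275 K/W
  R_conv,out = 1/(4πr²h) = 1/(4π·0.674²·11.5) = 0.01523 K/W
ΣR = 0.001355 + 4.198 + 5.275 + 0.01523 = 9.490 K/W
Q = ΔT/ΣR = (101 K − 291.3 K)/9.490 = -20.05 W
From the inner boundary to the expanded polystyrene/aerogel blanket interface, ΣR_partial = 4.199 K/W.
T_interface = T_in − Q·ΣR_partial = 101 K − (-20.05)(4.199) = 185.2 K

T = 185.2 K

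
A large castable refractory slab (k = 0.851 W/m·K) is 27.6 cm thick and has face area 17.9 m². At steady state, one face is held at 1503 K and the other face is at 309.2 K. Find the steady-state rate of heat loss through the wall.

Q = kA·ΔT/L = 0.851 × 17.9 × |1503 K − 309.2 K| / 0.276 = 65900 W

Q = 65900 W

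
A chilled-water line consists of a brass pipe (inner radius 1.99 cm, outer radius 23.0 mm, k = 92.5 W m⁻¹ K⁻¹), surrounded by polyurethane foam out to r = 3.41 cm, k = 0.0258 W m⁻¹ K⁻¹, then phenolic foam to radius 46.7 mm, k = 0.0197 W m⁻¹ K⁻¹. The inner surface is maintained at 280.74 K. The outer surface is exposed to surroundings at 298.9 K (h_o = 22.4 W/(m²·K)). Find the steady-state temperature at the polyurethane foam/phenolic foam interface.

T = 289.4 K

Treat each layer as a resistance in series:
  R'_brass = ln(0.0230/0.0199)/(2πk) = 0.1448/(2π·92.5) = 2.491×10^-4 m·K/W
  R'_polyurethane foam = ln(0.0341/0.0230)/(2πk) = 0.3938/(2π·0.0258) = 2.429 m·K/W
  R'_phenolic foam = ln(0.0467/0.0341)/(2πk) = 0.3144/(2π·0.0197) = 2.540 m·K/W
  R'_conv,out = 1/(2πr h) = 1/(2π·0.0467·22.4) = 0.1521 m·K/W
ΣR = 2.491×10^-4 + 2.429 + 2.540 + 0.1521 = 5.121 m·K/W
Q' = ΔT/ΣR = (280.74 K − 298.9 K)/5.121 = -3.546 W/m
From the inner boundary to the polyurethane foam/phenolic foam interface, ΣR_partial = 2.429 m·K/W.
T_interface = T_in − Q'·ΣR_partial = 280.74 K − (-3.546)(2.429) = 289.4 K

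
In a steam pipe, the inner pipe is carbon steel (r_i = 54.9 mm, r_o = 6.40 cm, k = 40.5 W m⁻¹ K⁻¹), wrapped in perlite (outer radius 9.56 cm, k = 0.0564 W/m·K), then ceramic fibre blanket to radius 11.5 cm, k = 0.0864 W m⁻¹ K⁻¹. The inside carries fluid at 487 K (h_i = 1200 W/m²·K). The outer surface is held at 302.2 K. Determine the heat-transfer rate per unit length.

Resistance network (inner→outer):
  R'_conv,in = 1/(2πr h) = 1/(2π·0.0549·1200) = 0.002416 m·K/W
  R'_carbon steel = ln(0.0640/0.0549)/(2πk) = 0.1534/(2π·40.5) = 6.027×10^-4 m·K/W
  R'_perlite = ln(0.0956/0.0640)/(2πk) = 0.4013/(2π·0.0564) = 1.132 m·K/W
  R'_ceramic fibre blanket = ln(0.115/0.0956)/(2πk) = 0.1848/(2π·0.0864) = 0.3403 m·K/W
ΣR = 0.002416 + 6.027×10^-4 + 1.132 + 0.3403 = 1.475 m·K/W
Q' = ΔT/ΣR = (487 K − 302.2 K)/1.475 = 125 W/m

Q' = 125 W/m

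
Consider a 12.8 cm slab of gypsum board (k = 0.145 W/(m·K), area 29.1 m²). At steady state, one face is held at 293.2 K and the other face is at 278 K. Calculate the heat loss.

Q = kA·ΔT/L = 0.145 × 29.1 × |293.2 K − 278 K| / 0.128 = 501 W

Q = 501 W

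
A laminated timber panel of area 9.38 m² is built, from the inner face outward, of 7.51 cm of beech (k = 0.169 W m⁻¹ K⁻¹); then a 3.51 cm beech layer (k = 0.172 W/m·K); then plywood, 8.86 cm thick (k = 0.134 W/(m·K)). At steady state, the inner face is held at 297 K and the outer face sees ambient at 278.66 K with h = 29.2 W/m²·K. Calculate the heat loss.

Q = 128 W

Series thermal resistances, inner to outer:
  R_beech = L/(kA) = 0.0751/(0.169·9.38) = 0.04738 K/W
  R_beech = L/(kA) = 0.0351/(0.172·9.38) = 0.02176 K/W
  R_plywood = L/(kA) = 0.0886/(0.134·9.38) = 0.07049 K/W
  R_conv,out = 1/(hA) = 1/(29.2·9.38) = 0.003651 K/W
ΣR = 0.04738 + 0.02176 + 0.07049 + 0.003651 = 0.1433 K/W
Q = ΔT/ΣR = (297 K − 278.66 K)/0.1433 = 128 W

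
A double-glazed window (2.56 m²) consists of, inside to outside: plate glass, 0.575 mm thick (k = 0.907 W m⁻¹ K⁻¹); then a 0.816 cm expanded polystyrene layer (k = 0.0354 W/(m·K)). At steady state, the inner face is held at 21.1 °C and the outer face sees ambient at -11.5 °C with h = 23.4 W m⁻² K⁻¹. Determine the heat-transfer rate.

Resistance network (inner→outer):
  R_plate glass = L/(kA) = 5.75×10^-4/(0.907·2.56) = 2.476×10^-4 K/W
  R_expanded polystyrene = L/(kA) = 0.00816/(0.0354·2.56) = 0.09004 K/W
  R_conv,out = 1/(hA) = 1/(23.4·2.56) = 0.01669 K/W
ΣR = 2.476×10^-4 + 0.09004 + 0.01669 = 0.1070 K/W
Q = ΔT/ΣR = (21.1 °C − -11.5 °C)/0.1070 = 305 W

Q = 305 W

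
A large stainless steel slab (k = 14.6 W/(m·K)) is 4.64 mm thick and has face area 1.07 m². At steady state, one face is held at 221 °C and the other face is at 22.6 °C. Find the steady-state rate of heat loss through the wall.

Q = kA·ΔT/L = 14.6 × 1.07 × |221 °C − 22.6 °C| / 0.00464 = 6.68×10^5 W

Q = 6.68×10^5 W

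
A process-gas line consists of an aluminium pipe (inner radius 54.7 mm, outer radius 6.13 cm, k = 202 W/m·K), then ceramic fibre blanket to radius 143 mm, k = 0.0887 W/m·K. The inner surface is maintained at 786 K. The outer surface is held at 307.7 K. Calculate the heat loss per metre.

Q' = 315 W/m

Series thermal resistances, inner to outer:
  R'_aluminium = ln(0.0613/0.0547)/(2πk) = 0.1139/(2π·202) = 8.975×10^-5 m·K/W
  R'_ceramic fibre blanket = ln(0.143/0.0613)/(2πk) = 0.8471/(2π·0.0887) = 1.520 m·K/W
ΣR = 8.975×10^-5 + 1.520 = 1.520 m·K/W
Q' = ΔT/ΣR = (786 K − 307.7 K)/1.520 = 315 W/m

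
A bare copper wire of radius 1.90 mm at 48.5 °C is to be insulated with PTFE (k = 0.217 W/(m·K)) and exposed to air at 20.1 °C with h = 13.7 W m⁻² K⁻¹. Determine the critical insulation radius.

For a cylinder, r_cr = k_ins/h = 0.217/13.7 = 0.0158 m = 1.58 cm

r_cr = 1.58 cm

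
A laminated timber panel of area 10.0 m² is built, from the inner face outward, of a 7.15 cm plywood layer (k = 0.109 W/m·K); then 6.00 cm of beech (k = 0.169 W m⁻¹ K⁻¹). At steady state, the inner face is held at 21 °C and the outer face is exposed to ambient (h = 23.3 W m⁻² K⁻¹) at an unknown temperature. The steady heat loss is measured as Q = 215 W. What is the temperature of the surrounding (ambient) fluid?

Sum the resistances:
  R_plywood = L/(kA) = 0.0715/(0.109·10.0) = 0.06560 K/W
  R_beech = L/(kA) = 0.0600/(0.169·10.0) = 0.03550 K/W
  R_conv,out = 1/(hA) = 1/(23.3·10.0) = 0.004292 K/W
ΣR = 0.1054 K/W
ΔT = Q·ΣR = 215 × 0.1054 = 22.66 K
Heat flows outward, so T_out = T_in − ΔT = 21 − 22.66 = -1.66 °C

T_out = -1.66 °C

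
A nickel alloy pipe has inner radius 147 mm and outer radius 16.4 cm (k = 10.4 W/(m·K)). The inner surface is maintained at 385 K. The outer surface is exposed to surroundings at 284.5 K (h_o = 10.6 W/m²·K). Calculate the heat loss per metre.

Q' = 1080 W/m

Resistance network (inner→outer):
  R'_nickel alloy = ln(0.164/0.147)/(2πk) = 0.1094/(2π·10.4) = 0.001675 m·K/W
  R'_conv,out = 1/(2πr h) = 1/(2π·0.164·10.6) = 0.09155 m·K/W
ΣR = 0.001675 + 0.09155 = 0.09323 m·K/W
Q' = ΔT/ΣR = (385 K − 284.5 K)/0.09323 = 1080 W/m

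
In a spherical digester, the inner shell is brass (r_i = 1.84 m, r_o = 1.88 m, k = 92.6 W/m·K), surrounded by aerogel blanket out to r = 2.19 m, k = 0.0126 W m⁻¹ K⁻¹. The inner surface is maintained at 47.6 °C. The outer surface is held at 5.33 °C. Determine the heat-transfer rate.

Resistance network (inner→outer):
  R_brass = (1/1.84 − 1/1.88)/(4πk) = 0.01156/(4π·92.6) = 9.937×10^-6 K/W
  R_aerogel blanket = (1/1.88 − 1/2.19)/(4πk) = 0.07529/(4π·0.0126) = 0.4755 K/W
ΣR = 9.937×10^-6 + 0.4755 = 0.4755 K/W
Q = ΔT/ΣR = (47.6 °C − 5.33 °C)/0.4755 = 88.9 W

Q = 88.9 W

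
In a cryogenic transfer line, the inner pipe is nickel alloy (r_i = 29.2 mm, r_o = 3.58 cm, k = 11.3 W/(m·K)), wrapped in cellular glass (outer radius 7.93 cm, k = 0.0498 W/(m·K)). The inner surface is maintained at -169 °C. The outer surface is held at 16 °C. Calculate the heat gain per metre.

Q' = 72.7 W/m

Treat each layer as a resistance in series:
  R'_nickel alloy = ln(0.0358/0.0292)/(2πk) = 0.2038/(2π·11.3) = 0.002870 m·K/W
  R'_cellular glass = ln(0.0793/0.0358)/(2πk) = 0.7953/(2π·0.0498) = 2.542 m·K/W
ΣR = 0.002870 + 2.542 = 2.545 m·K/W
Q' = ΔT/ΣR = (-169 °C − 16 °C)/2.545 = -72.7 W/m
(Negative Q' ⇒ heat flows inward; heat gain = 72.7 W/m.)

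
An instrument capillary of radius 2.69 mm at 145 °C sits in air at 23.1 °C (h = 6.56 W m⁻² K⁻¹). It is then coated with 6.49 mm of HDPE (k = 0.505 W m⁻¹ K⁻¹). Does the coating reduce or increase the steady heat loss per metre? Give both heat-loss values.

Critical radius for a cylinder: r_cr = k/h = 0.0770 m = 7.70 cm.
Outer radius after coating: r₂ = 0.00269 + 0.00649 = 0.00918 m.
Since r₁ < r_cr and r₂ ≤ r_cr, the coating moves toward the maximum at r_cr — heat loss rises.
Bare: R = 1/(2πr₁h) = 9.019 m·K/W; Q = 121.9/9.019 = 13.5 W/m.
Coated: R = R_cond + R_conv = 3.030 m·K/W; Q = 121.9/3.030 = 40.2 W/m.

increases: 13.5 → 40.2 W/m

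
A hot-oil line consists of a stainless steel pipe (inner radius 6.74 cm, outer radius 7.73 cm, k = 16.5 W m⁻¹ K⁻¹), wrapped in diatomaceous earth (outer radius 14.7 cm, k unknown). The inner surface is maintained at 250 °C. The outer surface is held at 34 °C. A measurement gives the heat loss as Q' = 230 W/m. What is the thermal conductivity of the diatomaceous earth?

ΣR = ΔT/Q' = |250 − 34|/230 = 0.9391 m·K/W
Known resistances:
  R'_stainless steel = ln(0.0773/0.0674)/(2πk) = 0.1370/(2π·16.5) = 0.001322 m·K/W
R_diatomaceous earth = ΣR − ΣR_known = 0.9391 − 0.001322 = 0.9378 m·K/W
ln(r₂/r₁)/(2πk) = 0.9378 ⇒ k = 0.6427/(2π·0.9378) = 0.109 W/m·K

k = 0.109 W/m·K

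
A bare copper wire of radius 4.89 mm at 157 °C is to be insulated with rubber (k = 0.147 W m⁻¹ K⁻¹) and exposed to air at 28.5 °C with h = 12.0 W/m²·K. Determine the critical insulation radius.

r_cr = 1.22 cm

For a cylinder, r_cr = k_ins/h = 0.147/12.0 = 0.0122 m = 1.22 cm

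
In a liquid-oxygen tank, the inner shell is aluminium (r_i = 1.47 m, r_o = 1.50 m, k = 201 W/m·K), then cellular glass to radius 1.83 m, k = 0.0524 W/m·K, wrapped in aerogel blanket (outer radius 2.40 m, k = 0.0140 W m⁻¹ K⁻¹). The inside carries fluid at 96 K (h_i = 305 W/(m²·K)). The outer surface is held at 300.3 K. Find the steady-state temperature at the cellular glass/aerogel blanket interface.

T = 137 K

Resistance network (inner→outer):
  R_conv,in = 1/(4πr²h) = 1/(4π·1.47²·305) = 1.207×10^-4 K/W
  R_aluminium = (1/1.47 − 1/1.50)/(4πk) = 0.01361/(4π·201) = 5.387×10^-6 K/W
  R_cellular glass = (1/1.50 − 1/1.83)/(4πk) = 0.1202/(4π·0.0524) = 0.1826 K/W
  R_aerogel blanket = (1/1.83 − 1/2.40)/(4πk) = 0.1298/(4π·0.0140) = 0.7377 K/W
ΣR = 1.207×10^-4 + 5.387×10^-6 + 0.1826 + 0.7377 = 0.9204 K/W
Q = ΔT/ΣR = (96 K − 300.3 K)/0.9204 = -222.0 W
From the inner boundary to the cellular glass/aerogel blanket interface, ΣR_partial = 0.1827 K/W.
T_interface = T_in − Q·ΣR_partial = 96 K − (-222.0)(0.1827) = 137 K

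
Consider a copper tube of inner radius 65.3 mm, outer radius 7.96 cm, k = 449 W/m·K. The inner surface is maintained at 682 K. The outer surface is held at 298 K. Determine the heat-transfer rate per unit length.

Q' = 5.47×10^6 W/m

Q' = 2πk·ΔT/ln(r₂/r₁) = 2π × 449 × 384 / ln(0.0796/0.0653) = 5.47×10^6 W/m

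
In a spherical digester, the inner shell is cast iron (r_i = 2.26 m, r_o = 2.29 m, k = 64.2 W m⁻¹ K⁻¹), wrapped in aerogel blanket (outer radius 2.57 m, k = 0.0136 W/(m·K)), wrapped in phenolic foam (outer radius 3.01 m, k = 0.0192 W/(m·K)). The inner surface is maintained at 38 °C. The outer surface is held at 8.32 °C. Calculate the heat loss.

Q = 57.7 W

Treat each layer as a resistance in series:
  R_cast iron = (1/2.26 − 1/2.29)/(4πk) = 0.005797/(4π·64.2) = 7.185×10^-6 K/W
  R_aerogel blanket = (1/2.29 − 1/2.57)/(4πk) = 0.04758/(4π·0.0136) = 0.2784 K/W
  R_phenolic foam = (1/2.57 − 1/3.01)/(4πk) = 0.05688/(4π·0.0192) = 0.2357 K/W
ΣR = 7.185×10^-6 + 0.2784 + 0.2357 = 0.5141 K/W
Q = ΔT/ΣR = (38 °C − 8.32 °C)/0.5141 = 57.7 W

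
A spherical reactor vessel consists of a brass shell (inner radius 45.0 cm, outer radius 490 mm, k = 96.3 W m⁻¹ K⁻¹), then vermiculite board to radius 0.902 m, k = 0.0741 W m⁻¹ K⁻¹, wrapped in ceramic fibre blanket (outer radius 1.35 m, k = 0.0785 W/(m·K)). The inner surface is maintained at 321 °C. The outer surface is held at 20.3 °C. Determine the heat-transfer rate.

Series thermal resistances, inner to outer:
  R_brass = (1/0.450 − 1/0.490)/(4πk) = 0.1814/(4π·96.3) = 1.499×10^-4 K/W
  R_vermiculite board = (1/0.490 − 1/0.902)/(4πk) = 0.9322/(4π·0.0741) = 1.001 K/W
  R_ceramic fibre blanket = (1/0.902 − 1/1.35)/(4πk) = 0.3679/(4π·0.0785) = 0.3730 K/W
ΣR = 1.499×10^-4 + 1.001 + 0.3730 = 1.374 K/W
Q = ΔT/ΣR = (321 °C − 20.3 °C)/1.374 = 219 W

Q = 219 W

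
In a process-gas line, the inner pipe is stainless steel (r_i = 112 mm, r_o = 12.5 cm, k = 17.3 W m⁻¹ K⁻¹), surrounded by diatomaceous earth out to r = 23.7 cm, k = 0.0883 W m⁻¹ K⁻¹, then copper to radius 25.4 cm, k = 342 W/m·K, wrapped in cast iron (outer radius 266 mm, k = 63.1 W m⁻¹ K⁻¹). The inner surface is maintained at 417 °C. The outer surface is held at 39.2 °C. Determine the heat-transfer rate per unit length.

Q' = 327 W/m

Treat each layer as a resistance in series:
  R'_stainless steel = ln(0.125/0.112)/(2πk) = 0.1098/(2π·17.3) = 0.001010 m·K/W
  R'_diatomaceous earth = ln(0.237/0.125)/(2πk) = 0.6397/(2π·0.0883) = 1.153 m·K/W
  R'_copper = ln(0.254/0.237)/(2πk) = 0.06927/(2π·342) = 3.224×10^-5 m·K/W
  R'_cast iron = ln(0.266/0.254)/(2πk) = 0.04616/(2π·63.1) = 1.164×10^-4 m·K/W
ΣR = 0.001010 + 1.153 + 3.224×10^-5 + 1.164×10^-4 = 1.154 m·K/W
Q' = ΔT/ΣR = (417 °C − 39.2 °C)/1.154 = 327 W/m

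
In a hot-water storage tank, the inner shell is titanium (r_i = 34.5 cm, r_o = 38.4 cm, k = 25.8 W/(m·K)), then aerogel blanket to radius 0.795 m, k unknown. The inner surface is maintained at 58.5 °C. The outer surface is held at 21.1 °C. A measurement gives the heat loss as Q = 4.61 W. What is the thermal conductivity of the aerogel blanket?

ΣR = ΔT/Q = |58.5 − 21.1|/4.61 = 8.113 K/W
Known resistances:
  R_titanium = (1/0.345 − 1/0.384)/(4πk) = 0.2944/(4π·25.8) = 9.080×10^-4 K/W
R_aerogel blanket = ΣR − ΣR_known = 8.113 − 9.080×10^-4 = 8.112 K/W
(1/r₁−1/r₂)/(4πk) = 8.112 ⇒ k = 1.346/(4π·8.112) = 0.0132 W/m·K

k = 0.0132 W/m·K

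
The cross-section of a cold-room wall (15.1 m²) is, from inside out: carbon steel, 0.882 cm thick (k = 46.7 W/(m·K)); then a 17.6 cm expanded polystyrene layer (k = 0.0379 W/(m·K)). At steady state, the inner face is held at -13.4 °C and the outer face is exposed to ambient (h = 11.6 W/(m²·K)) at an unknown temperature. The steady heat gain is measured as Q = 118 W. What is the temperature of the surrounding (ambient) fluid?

T_out = 23.6 °C

Series resistances:
  R_carbon steel = L/(kA) = 0.00882/(46.7·15.1) = 1.251×10^-5 K/W
  R_expanded polystyrene = L/(kA) = 0.176/(0.0379·15.1) = 0.3075 K/W
  R_conv,out = 1/(hA) = 1/(11.6·15.1) = 0.005709 K/W
ΣR = 0.3133 K/W
ΔT = Q·ΣR = 118 × 0.3133 = 36.97 K
Heat flows inward, so T_out = T_in + ΔT = -13.4 + 36.97 = 23.6 °C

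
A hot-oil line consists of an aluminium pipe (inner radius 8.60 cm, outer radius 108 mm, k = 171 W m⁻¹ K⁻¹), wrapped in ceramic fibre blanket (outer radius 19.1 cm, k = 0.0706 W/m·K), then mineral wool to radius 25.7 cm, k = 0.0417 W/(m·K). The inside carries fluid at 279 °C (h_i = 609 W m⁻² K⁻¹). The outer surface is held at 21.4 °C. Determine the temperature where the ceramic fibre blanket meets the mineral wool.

T = 142 °C

Series thermal resistances, inner to outer:
  R'_conv,in = 1/(2πr h) = 1/(2π·0.0860·609) = 0.003039 m·K/W
  R'_aluminium = ln(0.108/0.0860)/(2πk) = 0.2278/(2π·171) = 2.120×10^-4 m·K/W
  R'_ceramic fibre blanket = ln(0.191/0.108)/(2πk) = 0.5701/(2π·0.0706) = 1.285 m·K/W
  R'_mineral wool = ln(0.257/0.191)/(2πk) = 0.2968/(2π·0.0417) = 1.133 m·K/W
ΣR = 0.003039 + 2.120×10^-4 + 1.285 + 1.133 = 2.421 m·K/W
Q' = ΔT/ΣR = (279 °C − 21.4 °C)/2.421 = 106.4 W/m
From the inner boundary to the ceramic fibre blanket/mineral wool interface, ΣR_partial = 1.288 m·K/W.
T_interface = T_in − Q'·ΣR_partial = 279 °C − (106.4)(1.288) = 142 °C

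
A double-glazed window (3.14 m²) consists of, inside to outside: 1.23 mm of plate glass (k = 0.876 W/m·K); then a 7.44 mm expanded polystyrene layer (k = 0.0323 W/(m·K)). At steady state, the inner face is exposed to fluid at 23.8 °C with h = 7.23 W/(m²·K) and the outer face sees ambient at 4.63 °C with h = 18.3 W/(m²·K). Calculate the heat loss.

Q = 142 W

Resistance network (inner→outer):
  R_conv,in = 1/(hA) = 1/(7.23·3.14) = 0.04405 K/W
  R_plate glass = L/(kA) = 0.00123/(0.876·3.14) = 4.472×10^-4 K/W
  R_expanded polystyrene = L/(kA) = 0.00744/(0.0323·3.14) = 0.07336 K/W
  R_conv,out = 1/(hA) = 1/(18.3·3.14) = 0.01740 K/W
ΣR = 0.04405 + 4.472×10^-4 + 0.07336 + 0.01740 = 0.1353 K/W
Q = ΔT/ΣR = (23.8 °C − 4.63 °C)/0.1353 = 142 W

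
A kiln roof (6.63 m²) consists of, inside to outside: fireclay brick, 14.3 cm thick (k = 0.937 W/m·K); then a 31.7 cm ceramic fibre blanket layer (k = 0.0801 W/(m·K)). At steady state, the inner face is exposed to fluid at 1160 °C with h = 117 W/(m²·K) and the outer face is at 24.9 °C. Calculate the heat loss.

Series thermal resistances, inner to outer:
  R_conv,in = 1/(hA) = 1/(117·6.63) = 0.001289 K/W
  R_fireclay brick = L/(kA) = 0.143/(0.937·6.63) = 0.02302 K/W
  R_ceramic fibre blanket = L/(kA) = 0.317/(0.0801·6.63) = 0.5969 K/W
ΣR = 0.001289 + 0.02302 + 0.5969 = 0.6212 K/W
Q = ΔT/ΣR = (1160 °C − 24.9 °C)/0.6212 = 1830 W

Q = 1830 W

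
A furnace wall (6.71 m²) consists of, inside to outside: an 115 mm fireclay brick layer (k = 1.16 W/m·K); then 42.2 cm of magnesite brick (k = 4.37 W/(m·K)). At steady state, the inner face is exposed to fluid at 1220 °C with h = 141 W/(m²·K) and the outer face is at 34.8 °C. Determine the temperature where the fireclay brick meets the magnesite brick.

T = 599 °C

Resistance network (inner→outer):
  R_conv,in = 1/(hA) = 1/(141·6.71) = 0.001057 K/W
  R_fireclay brick = L/(kA) = 0.115/(1.16·6.71) = 0.01477 K/W
  R_magnesite brick = L/(kA) = 0.422/(4.37·6.71) = 0.01439 K/W
ΣR = 0.001057 + 0.01477 + 0.01439 = 0.03022 K/W
Q = ΔT/ΣR = (1220 °C − 34.8 °C)/0.03022 = 39220 W
From the inner boundary to the fireclay brick/magnesite brick interface, ΣR_partial = 0.01583 K/W.
T_interface = T_in − Q·ΣR_partial = 1220 °C − (39220)(0.01583) = 599 °C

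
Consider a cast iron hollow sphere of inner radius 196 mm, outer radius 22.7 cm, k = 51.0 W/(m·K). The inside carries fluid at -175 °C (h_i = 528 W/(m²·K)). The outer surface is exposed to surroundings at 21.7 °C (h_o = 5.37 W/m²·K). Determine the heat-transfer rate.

Treat each layer as a resistance in series:
  R_conv,in = 1/(4πr²h) = 1/(4π·0.196²·528) = 0.003923 K/W
  R_cast iron = (1/0.196 − 1/0.227)/(4πk) = 0.6968/(4π·51.0) = 0.001087 K/W
  R_conv,out = 1/(4πr²h) = 1/(4π·0.227²·5.37) = 0.2876 K/W
ΣR = 0.003923 + 0.001087 + 0.2876 = 0.2926 K/W
Q = ΔT/ΣR = (-175 °C − 21.7 °C)/0.2926 = -672 W
(Negative Q ⇒ heat flows inward; heat gain = 672 W.)

Q = 672 W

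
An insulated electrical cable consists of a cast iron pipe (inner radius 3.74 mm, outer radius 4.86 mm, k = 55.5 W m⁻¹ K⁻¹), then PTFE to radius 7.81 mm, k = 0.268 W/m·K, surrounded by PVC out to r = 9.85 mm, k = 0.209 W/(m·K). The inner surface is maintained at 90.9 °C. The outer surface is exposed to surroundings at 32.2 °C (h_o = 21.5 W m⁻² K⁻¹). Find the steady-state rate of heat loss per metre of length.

Treat each layer as a resistance in series:
  R'_cast iron = ln(0.00486/0.00374)/(2πk) = 0.2620/(2π·55.5) = 7.512×10^-4 m·K/W
  R'_PTFE = ln(0.00781/0.00486)/(2πk) = 0.4744/(2π·0.268) = 0.2817 m·K/W
  R'_PVC = ln(0.00985/0.00781)/(2πk) = 0.2321/(2π·0.209) = 0.1767 m·K/W
  R'_conv,out = 1/(2πr h) = 1/(2π·0.00985·21.5) = 0.7515 m·K/W
ΣR = 7.512×10^-4 + 0.2817 + 0.1767 + 0.7515 = 1.211 m·K/W
Q' = ΔT/ΣR = (90.9 °C − 32.2 °C)/1.211 = 48.5 W/m

Q' = 48.5 W/m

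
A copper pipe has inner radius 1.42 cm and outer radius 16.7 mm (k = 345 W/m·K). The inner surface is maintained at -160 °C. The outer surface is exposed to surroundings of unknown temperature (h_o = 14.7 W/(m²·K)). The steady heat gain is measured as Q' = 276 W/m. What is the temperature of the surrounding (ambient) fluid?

T_out = 19.0 °C

Series resistances:
  R'_copper = ln(0.0167/0.0142)/(2πk) = 0.1622/(2π·345) = 7.481×10^-5 m·K/W
  R'_conv,out = 1/(2πr h) = 1/(2π·0.0167·14.7) = 0.6483 m·K/W
ΣR = 0.6484 m·K/W
ΔT = Q'·ΣR = 276 × 0.6484 = 179.0 K
Heat flows inward, so T_out = T_in + ΔT = -160 + 179.0 = 19.0 °C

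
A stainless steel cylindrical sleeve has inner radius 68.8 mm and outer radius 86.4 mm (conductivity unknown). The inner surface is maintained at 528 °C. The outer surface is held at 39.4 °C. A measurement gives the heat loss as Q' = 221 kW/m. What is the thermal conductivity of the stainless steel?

ΣR = ΔT/Q' = |528 − 39.4|/2.21×10^5 = 0.002211 m·K/W
ln(r₂/r₁)/(2πk) = 0.002211 ⇒ k = 0.2278/(2π·0.002211) = 16.4 W/m·K

k = 16.4 W/m·K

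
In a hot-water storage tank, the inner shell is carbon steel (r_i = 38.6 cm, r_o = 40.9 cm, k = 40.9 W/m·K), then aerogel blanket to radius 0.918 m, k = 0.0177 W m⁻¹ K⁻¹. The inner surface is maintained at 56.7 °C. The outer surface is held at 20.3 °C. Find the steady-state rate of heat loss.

Q = 5.97 W

Treat each layer as a resistance in series:
  R_carbon steel = (1/0.386 − 1/0.409)/(4πk) = 0.1457/(4π·40.9) = 2.835×10^-4 K/W
  R_aerogel blanket = (1/0.409 − 1/0.918)/(4πk) = 1.356/(4π·0.0177) = 6.095 K/W
ΣR = 2.835×10^-4 + 6.095 = 6.095 K/W
Q = ΔT/ΣR = (56.7 °C − 20.3 °C)/6.095 = 5.97 W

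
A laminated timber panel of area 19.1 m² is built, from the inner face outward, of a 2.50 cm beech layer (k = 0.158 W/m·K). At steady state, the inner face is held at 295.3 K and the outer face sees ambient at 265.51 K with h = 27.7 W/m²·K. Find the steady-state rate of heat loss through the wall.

Treat each layer as a resistance in series:
  R_beech = L/(kA) = 0.0250/(0.158·19.1) = 0.008284 K/W
  R_conv,out = 1/(hA) = 1/(27.7·19.1) = 0.001890 K/W
ΣR = 0.008284 + 0.001890 = 0.01017 K/W
Q = ΔT/ΣR = (295.3 K − 265.51 K)/0.01017 = 2930 W

Q = 2.93 kW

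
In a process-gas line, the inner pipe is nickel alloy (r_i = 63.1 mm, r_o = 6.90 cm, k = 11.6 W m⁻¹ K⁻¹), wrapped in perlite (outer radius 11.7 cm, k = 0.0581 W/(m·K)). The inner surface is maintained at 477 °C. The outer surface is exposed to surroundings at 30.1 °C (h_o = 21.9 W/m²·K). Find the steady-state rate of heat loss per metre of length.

Resistance network (inner→outer):
  R'_nickel alloy = ln(0.0690/0.0631)/(2πk) = 0.08939/(2π·11.6) = 0.001226 m·K/W
  R'_perlite = ln(0.117/0.0690)/(2πk) = 0.5281/(2π·0.0581) = 1.447 m·K/W
  R'_conv,out = 1/(2πr h) = 1/(2π·0.117·21.9) = 0.06211 m·K/W
ΣR = 0.001226 + 1.447 + 0.06211 = 1.510 m·K/W
Q' = ΔT/ΣR = (477 °C − 30.1 °C)/1.510 = 296 W/m

Q' = 296 W/m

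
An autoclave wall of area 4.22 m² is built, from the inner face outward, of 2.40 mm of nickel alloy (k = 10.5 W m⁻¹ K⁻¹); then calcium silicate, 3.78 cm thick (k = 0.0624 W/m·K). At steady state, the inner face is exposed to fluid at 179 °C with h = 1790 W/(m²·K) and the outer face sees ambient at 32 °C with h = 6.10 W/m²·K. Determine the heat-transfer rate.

Series thermal resistances, inner to outer:
  R_conv,in = 1/(hA) = 1/(1790·4.22) = 1.324×10^-4 K/W
  R_nickel alloy = L/(kA) = 0.00240/(10.5·4.22) = 5.416×10^-5 K/W
  R_calcium silicate = L/(kA) = 0.0378/(0.0624·4.22) = 0.1435 K/W
  R_conv,out = 1/(hA) = 1/(6.10·4.22) = 0.03885 K/W
ΣR = 1.324×10^-4 + 5.416×10^-5 + 0.1435 + 0.03885 = 0.1825 K/W
Q = ΔT/ΣR = (179 °C − 32 °C)/0.1825 = 805 W

Q = 805 W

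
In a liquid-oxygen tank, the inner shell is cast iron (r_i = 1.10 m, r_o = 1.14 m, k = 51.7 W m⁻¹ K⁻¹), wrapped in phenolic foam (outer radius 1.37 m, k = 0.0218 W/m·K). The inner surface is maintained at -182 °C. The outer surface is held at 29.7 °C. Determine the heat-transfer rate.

Q = 394 W

Series thermal resistances, inner to outer:
  R_cast iron = (1/1.10 − 1/1.14)/(4πk) = 0.03190/(4π·51.7) = 4.910×10^-5 K/W
  R_phenolic foam = (1/1.14 − 1/1.37)/(4πk) = 0.1473/(4π·0.0218) = 0.5376 K/W
ΣR = 4.910×10^-5 + 0.5376 = 0.5376 K/W
Q = ΔT/ΣR = (-182 °C − 29.7 °C)/0.5376 = -394 W
(Negative Q ⇒ heat flows inward; heat gain = 394 W.)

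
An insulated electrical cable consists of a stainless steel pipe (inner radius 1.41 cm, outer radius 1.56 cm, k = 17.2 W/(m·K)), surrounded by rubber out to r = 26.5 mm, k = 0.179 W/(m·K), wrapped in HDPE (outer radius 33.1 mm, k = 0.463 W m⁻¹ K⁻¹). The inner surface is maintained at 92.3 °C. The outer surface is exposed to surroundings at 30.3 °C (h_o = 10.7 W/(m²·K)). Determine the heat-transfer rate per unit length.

Series thermal resistances, inner to outer:
  R'_stainless steel = ln(0.0156/0.0141)/(2πk) = 0.1011/(2π·17.2) = 9.355×10^-4 m·K/W
  R'_rubber = ln(0.0265/0.0156)/(2πk) = 0.5299/(2π·0.179) = 0.4711 m·K/W
  R'_HDPE = ln(0.0331/0.0265)/(2πk) = 0.2224/(2π·0.463) = 0.07645 m·K/W
  R'_conv,out = 1/(2πr h) = 1/(2π·0.0331·10.7) = 0.4494 m·K/W
ΣR = 9.355×10^-4 + 0.4711 + 0.07645 + 0.4494 = 0.9979 m·K/W
Q' = ΔT/ΣR = (92.3 °C − 30.3 °C)/0.9979 = 62.1 W/m

Q' = 62.1 W/m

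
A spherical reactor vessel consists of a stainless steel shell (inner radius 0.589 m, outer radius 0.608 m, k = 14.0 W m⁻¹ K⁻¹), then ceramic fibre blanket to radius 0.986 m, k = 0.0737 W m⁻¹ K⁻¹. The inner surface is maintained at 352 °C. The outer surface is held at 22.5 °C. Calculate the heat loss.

Resistance network (inner→outer):
  R_stainless steel = (1/0.589 − 1/0.608)/(4πk) = 0.05306/(4π·14.0) = 3.016×10^-4 K/W
  R_ceramic fibre blanket = (1/0.608 − 1/0.986)/(4πk) = 0.6305/(4π·0.0737) = 0.6808 K/W
ΣR = 3.016×10^-4 + 0.6808 = 0.6811 K/W
Q = ΔT/ΣR = (352 °C − 22.5 °C)/0.6811 = 484 W

Q = 484 W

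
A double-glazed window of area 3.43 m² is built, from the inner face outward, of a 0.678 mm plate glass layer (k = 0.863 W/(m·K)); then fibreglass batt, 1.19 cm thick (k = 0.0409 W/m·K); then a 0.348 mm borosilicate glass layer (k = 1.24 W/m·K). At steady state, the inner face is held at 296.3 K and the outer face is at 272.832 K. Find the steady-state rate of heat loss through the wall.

Q = 276 W

Resistance network (inner→outer):
  R_plate glass = L/(kA) = 6.78×10^-4/(0.863·3.43) = 2.290×10^-4 K/W
  R_fibreglass batt = L/(kA) = 0.0119/(0.0409·3.43) = 0.08483 K/W
  R_borosilicate glass = L/(kA) = 3.48×10^-4/(1.24·3.43) = 8.182×10^-5 K/W
ΣR = 2.290×10^-4 + 0.08483 + 8.182×10^-5 = 0.08514 K/W
Q = ΔT/ΣR = (296.3 K − 272.832 K)/0.08514 = 276 W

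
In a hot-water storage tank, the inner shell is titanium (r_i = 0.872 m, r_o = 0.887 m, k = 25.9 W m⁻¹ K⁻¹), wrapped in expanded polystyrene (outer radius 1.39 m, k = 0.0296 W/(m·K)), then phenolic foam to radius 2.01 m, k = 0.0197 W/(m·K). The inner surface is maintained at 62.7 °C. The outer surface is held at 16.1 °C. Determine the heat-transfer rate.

Q = 23.4 W

Treat each layer as a resistance in series:
  R_titanium = (1/0.872 − 1/0.887)/(4πk) = 0.01939/(4π·25.9) = 5.959×10^-5 K/W
  R_expanded polystyrene = (1/0.887 − 1/1.39)/(4πk) = 0.4080/(4π·0.0296) = 1.097 K/W
  R_phenolic foam = (1/1.39 − 1/2.01)/(4πk) = 0.2219/(4π·0.0197) = 0.8964 K/W
ΣR = 5.959×10^-5 + 1.097 + 0.8964 = 1.993 K/W
Q = ΔT/ΣR = (62.7 °C − 16.1 °C)/1.993 = 23.4 W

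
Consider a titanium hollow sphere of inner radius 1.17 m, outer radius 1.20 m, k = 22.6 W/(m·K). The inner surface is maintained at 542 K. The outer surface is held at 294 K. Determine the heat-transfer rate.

Q = 3300 kW

Q = 4πk·ΔT/(1/r₁ − 1/r₂) = 4π × 22.6 × 248 / (1/1.17 − 1/1.20) = 3.30×10^6 W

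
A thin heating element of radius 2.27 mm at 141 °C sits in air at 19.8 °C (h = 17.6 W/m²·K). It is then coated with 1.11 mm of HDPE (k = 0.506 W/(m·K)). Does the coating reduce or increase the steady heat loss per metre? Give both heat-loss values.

Critical radius for a cylinder: r_cr = k/h = 0.0287 m = 2.88 cm.
Outer radius after coating: r₂ = 0.00227 + 0.00111 = 0.00338 m.
Since r₁ < r_cr and r₂ ≤ r_cr, the coating moves toward the maximum at r_cr — heat loss rises.
Bare: R = 1/(2πr₁h) = 3.984 m·K/W; Q = 121.2/3.984 = 30.4 W/m.
Coated: R = R_cond + R_conv = 2.801 m·K/W; Q = 121.2/2.801 = 43.3 W/m.

increases: 30.4 → 43.3 W/m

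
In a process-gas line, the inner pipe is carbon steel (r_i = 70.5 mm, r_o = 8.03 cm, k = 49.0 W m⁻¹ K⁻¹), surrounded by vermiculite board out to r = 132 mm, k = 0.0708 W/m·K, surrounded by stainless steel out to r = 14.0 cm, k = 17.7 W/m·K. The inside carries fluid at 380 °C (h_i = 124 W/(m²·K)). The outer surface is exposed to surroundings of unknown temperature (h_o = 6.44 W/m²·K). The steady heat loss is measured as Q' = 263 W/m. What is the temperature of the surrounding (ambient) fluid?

T_out = 34.7 °C

Sum the resistances:
  R'_conv,in = 1/(2πr h) = 1/(2π·0.0705·124) = 0.01821 m·K/W
  R'_carbon steel = ln(0.0803/0.0705)/(2πk) = 0.1302/(2π·49.0) = 4.228×10^-4 m·K/W
  R'_vermiculite board = ln(0.132/0.0803)/(2πk) = 0.4970/(2π·0.0708) = 1.117 m·K/W
  R'_stainless steel = ln(0.140/0.132)/(2πk) = 0.05884/(2π·17.7) = 5.291×10^-4 m·K/W
  R'_conv,out = 1/(2πr h) = 1/(2π·0.140·6.44) = 0.1765 m·K/W
ΣR = 1.313 m·K/W
ΔT = Q'·ΣR = 263 × 1.313 = 345.3 K
Heat flows outward, so T_out = T_in − ΔT = 380 − 345.3 = 34.7 °C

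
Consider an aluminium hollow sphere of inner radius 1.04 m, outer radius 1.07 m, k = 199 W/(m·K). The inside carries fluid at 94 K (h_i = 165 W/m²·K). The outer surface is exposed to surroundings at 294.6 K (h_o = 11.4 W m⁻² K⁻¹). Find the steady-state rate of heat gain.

Q = 30.6 kW

Resistance network (inner→outer):
  R_conv,in = 1/(4πr²h) = 1/(4π·1.04²·165) = 4.459×10^-4 K/W
  R_aluminium = (1/1.04 − 1/1.07)/(4πk) = 0.02696/(4π·199) = 1.078×10^-5 K/W
  R_conv,out = 1/(4πr²h) = 1/(4π·1.07²·11.4) = 0.006097 K/W
ΣR = 4.459×10^-4 + 1.078×10^-5 + 0.006097 = 0.006554 K/W
Q = ΔT/ΣR = (94 K − 294.6 K)/0.006554 = -30600 W
(Negative Q ⇒ heat flows inward; heat gain = 30600 W.)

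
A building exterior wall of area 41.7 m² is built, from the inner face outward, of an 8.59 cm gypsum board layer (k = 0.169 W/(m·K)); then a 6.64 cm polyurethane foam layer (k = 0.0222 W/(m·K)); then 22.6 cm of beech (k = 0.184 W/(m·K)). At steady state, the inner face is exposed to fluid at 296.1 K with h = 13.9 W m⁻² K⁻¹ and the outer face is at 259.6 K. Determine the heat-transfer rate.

Q = 317 W

Series thermal resistances, inner to outer:
  R_conv,in = 1/(hA) = 1/(13.9·41.7) = 0.001725 K/W
  R_gypsum board = L/(kA) = 0.0859/(0.169·41.7) = 0.01219 K/W
  R_polyurethane foam = L/(kA) = 0.0664/(0.0222·41.7) = 0.07173 K/W
  R_beech = L/(kA) = 0.226/(0.184·41.7) = 0.02945 K/W
ΣR = 0.001725 + 0.01219 + 0.07173 + 0.02945 = 0.1151 K/W
Q = ΔT/ΣR = (296.1 K − 259.6 K)/0.1151 = 317 W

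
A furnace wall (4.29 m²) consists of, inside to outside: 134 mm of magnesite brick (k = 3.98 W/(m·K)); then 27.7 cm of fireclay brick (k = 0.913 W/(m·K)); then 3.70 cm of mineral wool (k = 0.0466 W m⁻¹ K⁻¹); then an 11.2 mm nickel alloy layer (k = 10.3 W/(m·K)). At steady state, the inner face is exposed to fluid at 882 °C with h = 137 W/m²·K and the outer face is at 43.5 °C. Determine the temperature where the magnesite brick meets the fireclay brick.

T = 852 °C

Resistance network (inner→outer):
  R_conv,in = 1/(hA) = 1/(137·4.29) = 0.001701 K/W
  R_magnesite brick = L/(kA) = 0.134/(3.98·4.29) = 0.007848 K/W
  R_fireclay brick = L/(kA) = 0.277/(0.913·4.29) = 0.07072 K/W
  R_mineral wool = L/(kA) = 0.0370/(0.0466·4.29) = 0.1851 K/W
  R_nickel alloy = L/(kA) = 0.0112/(10.3·4.29) = 2.535×10^-4 K/W
ΣR = 0.001701 + 0.007848 + 0.07072 + 0.1851 + 2.535×10^-4 = 0.2656 K/W
Q = ΔT/ΣR = (882 °C − 43.5 °C)/0.2656 = 3157 W
From the inner boundary to the magnesite brick/fireclay brick interface, ΣR_partial = 0.009549 K/W.
T_interface = T_in − Q·ΣR_partial = 882 °C − (3157)(0.009549) = 852 °C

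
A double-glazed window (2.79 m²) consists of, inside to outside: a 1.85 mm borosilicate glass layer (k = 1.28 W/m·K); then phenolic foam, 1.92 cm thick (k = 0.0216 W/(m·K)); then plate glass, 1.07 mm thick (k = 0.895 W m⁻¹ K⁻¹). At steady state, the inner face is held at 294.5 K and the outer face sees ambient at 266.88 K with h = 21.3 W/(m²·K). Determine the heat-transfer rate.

Series thermal resistances, inner to outer:
  R_borosilicate glass = L/(kA) = 0.00185/(1.28·2.79) = 5.180×10^-4 K/W
  R_phenolic foam = L/(kA) = 0.0192/(0.0216·2.79) = 0.3186 K/W
  R_plate glass = L/(kA) = 0.00107/(0.895·2.79) = 4.285×10^-4 K/W
  R_conv,out = 1/(hA) = 1/(21.3·2.79) = 0.01683 K/W
ΣR = 5.180×10^-4 + 0.3186 + 4.285×10^-4 + 0.01683 = 0.3364 K/W
Q = ΔT/ΣR = (294.5 K − 266.88 K)/0.3364 = 82.1 W

Q = 82.1 W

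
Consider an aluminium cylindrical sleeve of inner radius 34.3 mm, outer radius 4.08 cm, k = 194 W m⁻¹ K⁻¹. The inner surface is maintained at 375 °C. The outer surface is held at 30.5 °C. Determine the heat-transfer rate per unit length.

Q' = 2.42×10^6 W/m

Q' = 2πk·ΔT/ln(r₂/r₁) = 2π × 194 × 344.5 / ln(0.0408/0.0343) = 2.42×10^6 W/m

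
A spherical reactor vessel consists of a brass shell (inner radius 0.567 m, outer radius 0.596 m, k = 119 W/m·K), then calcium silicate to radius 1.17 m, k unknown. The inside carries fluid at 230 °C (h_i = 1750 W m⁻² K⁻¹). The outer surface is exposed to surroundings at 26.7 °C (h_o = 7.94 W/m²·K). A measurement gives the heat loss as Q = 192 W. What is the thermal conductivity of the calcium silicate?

ΣR = ΔT/Q = |230 − 26.7|/192 = 1.059 K/W
Known resistances:
  R_conv,in = 1/(4πr²h) = 1/(4π·0.567²·1750) = 1.414×10^-4 K/W
  R_brass = (1/0.567 − 1/0.596)/(4πk) = 0.08582/(4π·119) = 5.739×10^-5 K/W
  R_conv,out = 1/(4πr²h) = 1/(4π·1.17²·7.94) = 0.007321 K/W
R_calcium silicate = ΣR − ΣR_known = 1.059 − 0.007520 = 1.051 K/W
(1/r₁−1/r₂)/(4πk) = 1.051 ⇒ k = 0.8232/(4π·1.051) = 0.0623 W/m·K

k = 0.0623 W/m·K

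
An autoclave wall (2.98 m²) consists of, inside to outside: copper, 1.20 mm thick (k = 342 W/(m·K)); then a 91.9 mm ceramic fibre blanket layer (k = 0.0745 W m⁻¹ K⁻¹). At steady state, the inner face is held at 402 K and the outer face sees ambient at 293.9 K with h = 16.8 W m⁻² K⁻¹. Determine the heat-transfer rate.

Resistance network (inner→outer):
  R_copper = L/(kA) = 0.00120/(342·2.98) = 1.177×10^-6 K/W
  R_ceramic fibre blanket = L/(kA) = 0.0919/(0.0745·2.98) = 0.4139 K/W
  R_conv,out = 1/(hA) = 1/(16.8·2.98) = 0.01997 K/W
ΣR = 1.177×10^-6 + 0.4139 + 0.01997 = 0.4339 K/W
Q = ΔT/ΣR = (402 K − 293.9 K)/0.4339 = 249 W

Q = 249 W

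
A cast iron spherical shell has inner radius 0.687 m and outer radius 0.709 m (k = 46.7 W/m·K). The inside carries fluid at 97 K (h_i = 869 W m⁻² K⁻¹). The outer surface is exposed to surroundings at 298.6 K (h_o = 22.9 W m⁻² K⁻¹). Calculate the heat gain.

Q = 28100 W

Series thermal resistances, inner to outer:
  R_conv,in = 1/(4πr²h) = 1/(4π·0.687²·869) = 1.940×10^-4 K/W
  R_cast iron = (1/0.687 − 1/0.709)/(4πk) = 0.04517/(4π·46.7) = 7.696×10^-5 K/W
  R_conv,out = 1/(4πr²h) = 1/(4π·0.709²·22.9) = 0.006913 K/W
ΣR = 1.940×10^-4 + 7.696×10^-5 + 0.006913 = 0.007184 K/W
Q = ΔT/ΣR = (97 K − 298.6 K)/0.007184 = -28100 W
(Negative Q ⇒ heat flows inward; heat gain = 28100 W.)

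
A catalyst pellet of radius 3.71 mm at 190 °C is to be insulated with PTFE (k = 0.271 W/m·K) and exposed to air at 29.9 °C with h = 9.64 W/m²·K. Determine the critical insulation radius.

r_cr = 5.62 cm

For a sphere, r_cr = 2k_ins/h = 2·0.271/9.64 = 0.0562 m = 5.62 cm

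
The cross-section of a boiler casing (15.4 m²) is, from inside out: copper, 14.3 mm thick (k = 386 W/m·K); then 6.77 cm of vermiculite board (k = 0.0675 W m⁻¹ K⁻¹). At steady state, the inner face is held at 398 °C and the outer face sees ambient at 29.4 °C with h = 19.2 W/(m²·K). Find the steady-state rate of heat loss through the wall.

Q = 5.38 kW

Series thermal resistances, inner to outer:
  R_copper = L/(kA) = 0.0143/(386·15.4) = 2.406×10^-6 K/W
  R_vermiculite board = L/(kA) = 0.0677/(0.0675·15.4) = 0.06513 K/W
  R_conv,out = 1/(hA) = 1/(19.2·15.4) = 0.003382 K/W
ΣR = 2.406×10^-6 + 0.06513 + 0.003382 = 0.06851 K/W
Q = ΔT/ΣR = (398 °C − 29.4 °C)/0.06851 = 5380 W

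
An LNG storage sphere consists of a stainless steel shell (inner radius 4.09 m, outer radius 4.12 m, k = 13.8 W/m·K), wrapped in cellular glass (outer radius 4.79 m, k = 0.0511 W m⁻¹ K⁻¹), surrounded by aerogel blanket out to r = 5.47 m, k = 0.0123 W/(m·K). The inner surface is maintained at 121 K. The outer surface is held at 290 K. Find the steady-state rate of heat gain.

Q = 765 W

Series thermal resistances, inner to outer:
  R_stainless steel = (1/4.09 − 1/4.12)/(4πk) = 0.001780/(4π·13.8) = 1.027×10^-5 K/W
  R_cellular glass = (1/4.12 − 1/4.79)/(4πk) = 0.03395/(4π·0.0511) = 0.05287 K/W
  R_aerogel blanket = (1/4.79 − 1/5.47)/(4πk) = 0.02595/(4π·0.0123) = 0.1679 K/W
ΣR = 1.027×10^-5 + 0.05287 + 0.1679 = 0.2208 K/W
Q = ΔT/ΣR = (121 K − 290 K)/0.2208 = -765 W
(Negative Q ⇒ heat flows inward; heat gain = 765 W.)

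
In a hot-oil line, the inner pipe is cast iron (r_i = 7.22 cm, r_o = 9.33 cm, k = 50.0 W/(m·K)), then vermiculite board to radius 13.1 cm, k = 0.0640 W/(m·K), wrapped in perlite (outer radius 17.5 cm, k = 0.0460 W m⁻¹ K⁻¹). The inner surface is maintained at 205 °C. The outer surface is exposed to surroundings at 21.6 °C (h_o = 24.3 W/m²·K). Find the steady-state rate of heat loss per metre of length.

Treat each layer as a resistance in series:
  R'_cast iron = ln(0.0933/0.0722)/(2πk) = 0.2564/(2π·50.0) = 8.161×10^-4 m·K/W
  R'_vermiculite board = ln(0.131/0.0933)/(2πk) = 0.3394/(2π·0.0640) = 0.8440 m·K/W
  R'_perlite = ln(0.175/0.131)/(2πk) = 0.2896/(2π·0.0460) = 1.002 m·K/W
  R'_conv,out = 1/(2πr h) = 1/(2π·0.175·24.3) = 0.03743 m·K/W
ΣR = 8.161×10^-4 + 0.8440 + 1.002 + 0.03743 = 1.884 m·K/W
Q' = ΔT/ΣR = (205 °C − 21.6 °C)/1.884 = 97.3 W/m

Q' = 97.3 W/m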